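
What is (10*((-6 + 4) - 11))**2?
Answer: 16900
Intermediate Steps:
(10*((-6 + 4) - 11))**2 = (10*(-2 - 11))**2 = (10*(-13))**2 = (-130)**2 = 16900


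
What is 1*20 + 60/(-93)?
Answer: 600/31 ≈ 19.355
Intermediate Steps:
1*20 + 60/(-93) = 20 + 60*(-1/93) = 20 - 20/31 = 600/31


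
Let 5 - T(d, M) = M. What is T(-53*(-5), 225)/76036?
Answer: -55/19009 ≈ -0.0028934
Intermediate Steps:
T(d, M) = 5 - M
T(-53*(-5), 225)/76036 = (5 - 1*225)/76036 = (5 - 225)*(1/76036) = -220*1/76036 = -55/19009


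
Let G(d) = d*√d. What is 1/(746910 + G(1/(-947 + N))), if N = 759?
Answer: 4962971963520/3706893389272723201 + 376*I*√47/3706893389272723201 ≈ 1.3388e-6 + 6.9539e-16*I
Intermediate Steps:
G(d) = d^(3/2)
1/(746910 + G(1/(-947 + N))) = 1/(746910 + (1/(-947 + 759))^(3/2)) = 1/(746910 + (1/(-188))^(3/2)) = 1/(746910 + (-1/188)^(3/2)) = 1/(746910 - I*√47/17672)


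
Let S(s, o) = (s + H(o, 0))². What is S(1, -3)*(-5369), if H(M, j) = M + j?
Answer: -21476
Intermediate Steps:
S(s, o) = (o + s)² (S(s, o) = (s + (o + 0))² = (s + o)² = (o + s)²)
S(1, -3)*(-5369) = (-3 + 1)²*(-5369) = (-2)²*(-5369) = 4*(-5369) = -21476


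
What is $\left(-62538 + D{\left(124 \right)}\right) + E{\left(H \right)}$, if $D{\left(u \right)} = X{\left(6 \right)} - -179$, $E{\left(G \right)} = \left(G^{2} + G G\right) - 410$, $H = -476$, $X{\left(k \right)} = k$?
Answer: $390389$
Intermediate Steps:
$E{\left(G \right)} = -410 + 2 G^{2}$ ($E{\left(G \right)} = \left(G^{2} + G^{2}\right) - 410 = 2 G^{2} - 410 = -410 + 2 G^{2}$)
$D{\left(u \right)} = 185$ ($D{\left(u \right)} = 6 - -179 = 6 + 179 = 185$)
$\left(-62538 + D{\left(124 \right)}\right) + E{\left(H \right)} = \left(-62538 + 185\right) - \left(410 - 2 \left(-476\right)^{2}\right) = -62353 + \left(-410 + 2 \cdot 226576\right) = -62353 + \left(-410 + 453152\right) = -62353 + 452742 = 390389$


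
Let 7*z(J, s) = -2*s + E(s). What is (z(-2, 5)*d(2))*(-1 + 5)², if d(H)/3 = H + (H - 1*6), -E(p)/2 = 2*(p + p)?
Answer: 4800/7 ≈ 685.71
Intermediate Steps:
E(p) = -8*p (E(p) = -4*(p + p) = -4*2*p = -8*p)
z(J, s) = -10*s/7 (z(J, s) = (-2*s - 8*s)/7 = (-10*s)/7 = -10*s/7)
d(H) = -18 + 6*H (d(H) = 3*(H + (H - 1*6)) = 3*(H + (H - 6)) = 3*(H + (-6 + H)) = 3*(-6 + 2*H) = -18 + 6*H)
(z(-2, 5)*d(2))*(-1 + 5)² = ((-10/7*5)*(-18 + 6*2))*(-1 + 5)² = -50*(-18 + 12)/7*4² = -50/7*(-6)*16 = (300/7)*16 = 4800/7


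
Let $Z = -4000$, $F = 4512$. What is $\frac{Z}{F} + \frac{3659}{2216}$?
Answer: $\frac{238919}{312456} \approx 0.76465$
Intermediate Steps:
$\frac{Z}{F} + \frac{3659}{2216} = - \frac{4000}{4512} + \frac{3659}{2216} = \left(-4000\right) \frac{1}{4512} + 3659 \cdot \frac{1}{2216} = - \frac{125}{141} + \frac{3659}{2216} = \frac{238919}{312456}$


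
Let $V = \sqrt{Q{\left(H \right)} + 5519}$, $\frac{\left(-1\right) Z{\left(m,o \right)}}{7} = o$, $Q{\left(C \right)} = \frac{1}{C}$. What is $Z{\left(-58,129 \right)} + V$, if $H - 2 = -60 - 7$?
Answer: $-903 + \frac{\sqrt{23317710}}{65} \approx -828.71$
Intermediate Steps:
$H = -65$ ($H = 2 - 67 = -65$)
$Z{\left(m,o \right)} = - 7 o$
$V = \frac{\sqrt{23317710}}{65}$ ($V = \sqrt{\frac{1}{-65} + 5519} = \sqrt{- \frac{1}{65} + 5519} = \sqrt{\frac{358734}{65}} = \frac{\sqrt{23317710}}{65} \approx 74.29$)
$Z{\left(-58,129 \right)} + V = \left(-7\right) 129 + \frac{\sqrt{23317710}}{65} = -903 + \frac{\sqrt{23317710}}{65}$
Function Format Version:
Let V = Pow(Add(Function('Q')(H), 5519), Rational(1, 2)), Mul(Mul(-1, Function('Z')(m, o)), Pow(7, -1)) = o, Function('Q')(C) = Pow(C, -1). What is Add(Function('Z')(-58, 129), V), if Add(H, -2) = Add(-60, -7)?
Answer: Add(-903, Mul(Rational(1, 65), Pow(23317710, Rational(1, 2)))) ≈ -828.71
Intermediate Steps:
H = -65 (H = Add(2, Add(-60, -7)) = Add(2, -67) = -65)
Function('Z')(m, o) = Mul(-7, o)
V = Mul(Rational(1, 65), Pow(23317710, Rational(1, 2))) (V = Pow(Add(Pow(-65, -1), 5519), Rational(1, 2)) = Pow(Add(Rational(-1, 65), 5519), Rational(1, 2)) = Pow(Rational(358734, 65), Rational(1, 2)) = Mul(Rational(1, 65), Pow(23317710, Rational(1, 2))) ≈ 74.290)
Add(Function('Z')(-58, 129), V) = Add(Mul(-7, 129), Mul(Rational(1, 65), Pow(23317710, Rational(1, 2)))) = Add(-903, Mul(Rational(1, 65), Pow(23317710, Rational(1, 2))))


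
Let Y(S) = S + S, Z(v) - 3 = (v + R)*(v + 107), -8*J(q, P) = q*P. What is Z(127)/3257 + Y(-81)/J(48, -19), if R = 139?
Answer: 1094754/61883 ≈ 17.691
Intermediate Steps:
J(q, P) = -P*q/8 (J(q, P) = -q*P/8 = -P*q/8)
Z(v) = 3 + (107 + v)*(139 + v) (Z(v) = 3 + (v + 139)*(v + 107) = 3 + (139 + v)*(107 + v) = 3 + (107 + v)*(139 + v))
Y(S) = 2*S
Z(127)/3257 + Y(-81)/J(48, -19) = (14876 + 127**2 + 246*127)/3257 + (2*(-81))/((-1/8*(-19)*48)) = (14876 + 16129 + 31242)*(1/3257) - 162/114 = 62247*(1/3257) - 162*1/114 = 62247/3257 - 27/19 = 1094754/61883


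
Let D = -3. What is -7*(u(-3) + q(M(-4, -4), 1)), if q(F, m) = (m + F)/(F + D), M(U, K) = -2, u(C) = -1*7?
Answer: 238/5 ≈ 47.600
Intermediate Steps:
u(C) = -7
q(F, m) = (F + m)/(-3 + F) (q(F, m) = (m + F)/(F - 3) = (F + m)/(-3 + F))
-7*(u(-3) + q(M(-4, -4), 1)) = -7*(-7 + (-2 + 1)/(-3 - 2)) = -7*(-7 - 1/(-5)) = -7*(-7 - ⅕*(-1)) = -7*(-7 + ⅕) = -7*(-34/5) = 238/5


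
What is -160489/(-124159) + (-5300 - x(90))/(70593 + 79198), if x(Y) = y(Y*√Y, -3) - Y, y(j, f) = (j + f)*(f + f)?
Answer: 3341529221/2656842967 + 1620*√10/149791 ≈ 1.2919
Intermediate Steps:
y(j, f) = 2*f*(f + j) (y(j, f) = (f + j)*(2*f) = 2*f*(f + j))
x(Y) = 18 - Y - 6*Y^(3/2) (x(Y) = 2*(-3)*(-3 + Y*√Y) - Y = 2*(-3)*(-3 + Y^(3/2)) - Y = (18 - 6*Y^(3/2)) - Y = 18 - Y - 6*Y^(3/2))
-160489/(-124159) + (-5300 - x(90))/(70593 + 79198) = -160489/(-124159) + (-5300 - (18 - 1*90 - 1620*√10))/(70593 + 79198) = -160489*(-1/124159) + (-5300 - (18 - 90 - 1620*√10))/149791 = 22927/17737 + (-5300 - (18 - 90 - 1620*√10))*(1/149791) = 22927/17737 + (-5300 - (-72 - 1620*√10))*(1/149791) = 22927/17737 + (-5300 + (72 + 1620*√10))*(1/149791) = 22927/17737 + (-5228 + 1620*√10)*(1/149791) = 22927/17737 + (-5228/149791 + 1620*√10/149791) = 3341529221/2656842967 + 1620*√10/149791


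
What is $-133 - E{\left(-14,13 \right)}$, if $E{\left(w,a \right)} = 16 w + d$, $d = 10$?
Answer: $81$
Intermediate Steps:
$E{\left(w,a \right)} = 10 + 16 w$ ($E{\left(w,a \right)} = 16 w + 10 = 10 + 16 w$)
$-133 - E{\left(-14,13 \right)} = -133 - \left(10 + 16 \left(-14\right)\right) = -133 - \left(10 - 224\right) = -133 - -214 = -133 + 214 = 81$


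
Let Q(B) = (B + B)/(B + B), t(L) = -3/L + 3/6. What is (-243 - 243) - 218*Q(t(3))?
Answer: -704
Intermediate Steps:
t(L) = ½ - 3/L (t(L) = -3/L + 3*(⅙) = -3/L + ½ = ½ - 3/L)
Q(B) = 1 (Q(B) = (2*B)/((2*B)) = (2*B)*(1/(2*B)) = 1)
(-243 - 243) - 218*Q(t(3)) = (-243 - 243) - 218*1 = -486 - 218 = -704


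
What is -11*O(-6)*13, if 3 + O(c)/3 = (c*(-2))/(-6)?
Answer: 2145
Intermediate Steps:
O(c) = -9 + c (O(c) = -9 + 3*((c*(-2))/(-6)) = -9 + 3*(-2*c*(-⅙)) = -9 + 3*(c/3) = -9 + c)
-11*O(-6)*13 = -11*(-9 - 6)*13 = -11*(-15)*13 = 165*13 = 2145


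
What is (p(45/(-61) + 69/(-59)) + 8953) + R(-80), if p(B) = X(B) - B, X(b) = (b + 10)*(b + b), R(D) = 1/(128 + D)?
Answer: 5548394832529/621734448 ≈ 8924.1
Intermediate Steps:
X(b) = 2*b*(10 + b) (X(b) = (10 + b)*(2*b) = 2*b*(10 + b))
p(B) = -B + 2*B*(10 + B) (p(B) = 2*B*(10 + B) - B = -B + 2*B*(10 + B))
(p(45/(-61) + 69/(-59)) + 8953) + R(-80) = ((45/(-61) + 69/(-59))*(19 + 2*(45/(-61) + 69/(-59))) + 8953) + 1/(128 - 80) = ((45*(-1/61) + 69*(-1/59))*(19 + 2*(45*(-1/61) + 69*(-1/59))) + 8953) + 1/48 = ((-45/61 - 69/59)*(19 + 2*(-45/61 - 69/59)) + 8953) + 1/48 = (-6864*(19 + 2*(-6864/3599))/3599 + 8953) + 1/48 = (-6864*(19 - 13728/3599)/3599 + 8953) + 1/48 = (-6864/3599*54653/3599 + 8953) + 1/48 = (-375138192/12952801 + 8953) + 1/48 = 115591289161/12952801 + 1/48 = 5548394832529/621734448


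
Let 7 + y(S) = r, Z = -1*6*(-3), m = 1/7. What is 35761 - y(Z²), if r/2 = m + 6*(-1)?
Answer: 250458/7 ≈ 35780.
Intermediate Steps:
m = ⅐ ≈ 0.14286
Z = 18 (Z = -6*(-3) = 18)
r = -82/7 (r = 2*(⅐ + 6*(-1)) = 2*(⅐ - 6) = 2*(-41/7) = -82/7 ≈ -11.714)
y(S) = -131/7 (y(S) = -7 - 82/7 = -131/7)
35761 - y(Z²) = 35761 - 1*(-131/7) = 35761 + 131/7 = 250458/7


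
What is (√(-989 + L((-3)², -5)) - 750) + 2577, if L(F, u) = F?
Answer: 1827 + 14*I*√5 ≈ 1827.0 + 31.305*I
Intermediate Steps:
(√(-989 + L((-3)², -5)) - 750) + 2577 = (√(-989 + (-3)²) - 750) + 2577 = (√(-989 + 9) - 750) + 2577 = (√(-980) - 750) + 2577 = (14*I*√5 - 750) + 2577 = (-750 + 14*I*√5) + 2577 = 1827 + 14*I*√5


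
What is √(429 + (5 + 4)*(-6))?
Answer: 5*√15 ≈ 19.365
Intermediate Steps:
√(429 + (5 + 4)*(-6)) = √(429 + 9*(-6)) = √(429 - 54) = √375 = 5*√15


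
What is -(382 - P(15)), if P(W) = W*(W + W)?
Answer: 68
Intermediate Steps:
P(W) = 2*W² (P(W) = W*(2*W) = 2*W²)
-(382 - P(15)) = -(382 - 2*15²) = -(382 - 2*225) = -(382 - 1*450) = -(382 - 450) = -1*(-68) = 68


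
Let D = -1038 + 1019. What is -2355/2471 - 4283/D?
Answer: 10538548/46949 ≈ 224.47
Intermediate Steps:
D = -19
-2355/2471 - 4283/D = -2355/2471 - 4283/(-19) = -2355*1/2471 - 4283*(-1/19) = -2355/2471 + 4283/19 = 10538548/46949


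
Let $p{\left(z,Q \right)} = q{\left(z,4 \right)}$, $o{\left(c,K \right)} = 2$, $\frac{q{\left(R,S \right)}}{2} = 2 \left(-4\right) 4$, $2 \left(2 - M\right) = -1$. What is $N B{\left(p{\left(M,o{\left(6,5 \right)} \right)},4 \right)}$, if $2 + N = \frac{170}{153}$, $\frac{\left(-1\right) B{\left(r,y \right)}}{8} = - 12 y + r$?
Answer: $- \frac{7168}{9} \approx -796.44$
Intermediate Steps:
$M = \frac{5}{2}$ ($M = 2 - - \frac{1}{2} = 2 + \frac{1}{2} = \frac{5}{2} \approx 2.5$)
$q{\left(R,S \right)} = -64$ ($q{\left(R,S \right)} = 2 \cdot 2 \left(-4\right) 4 = 2 \left(\left(-8\right) 4\right) = 2 \left(-32\right) = -64$)
$p{\left(z,Q \right)} = -64$
$B{\left(r,y \right)} = - 8 r + 96 y$ ($B{\left(r,y \right)} = - 8 \left(- 12 y + r\right) = - 8 \left(r - 12 y\right) = - 8 r + 96 y$)
$N = - \frac{8}{9}$ ($N = -2 + \frac{170}{153} = -2 + 170 \cdot \frac{1}{153} = -2 + \frac{10}{9} = - \frac{8}{9} \approx -0.88889$)
$N B{\left(p{\left(M,o{\left(6,5 \right)} \right)},4 \right)} = - \frac{8 \left(\left(-8\right) \left(-64\right) + 96 \cdot 4\right)}{9} = - \frac{8 \left(512 + 384\right)}{9} = \left(- \frac{8}{9}\right) 896 = - \frac{7168}{9}$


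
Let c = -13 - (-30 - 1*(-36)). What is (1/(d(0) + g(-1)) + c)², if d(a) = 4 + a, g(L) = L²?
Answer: 8836/25 ≈ 353.44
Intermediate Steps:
c = -19 (c = -13 - (-30 + 36) = -13 - 1*6 = -13 - 6 = -19)
(1/(d(0) + g(-1)) + c)² = (1/((4 + 0) + (-1)²) - 19)² = (1/(4 + 1) - 19)² = (1/5 - 19)² = (⅕ - 19)² = (-94/5)² = 8836/25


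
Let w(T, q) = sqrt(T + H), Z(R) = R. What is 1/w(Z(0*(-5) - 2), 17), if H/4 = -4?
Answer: -I*sqrt(2)/6 ≈ -0.2357*I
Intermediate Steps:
H = -16 (H = 4*(-4) = -16)
w(T, q) = sqrt(-16 + T) (w(T, q) = sqrt(T - 16) = sqrt(-16 + T))
1/w(Z(0*(-5) - 2), 17) = 1/(sqrt(-16 + (0*(-5) - 2))) = 1/(sqrt(-16 + (0 - 2))) = 1/(sqrt(-16 - 2)) = 1/(sqrt(-18)) = 1/(3*I*sqrt(2)) = -I*sqrt(2)/6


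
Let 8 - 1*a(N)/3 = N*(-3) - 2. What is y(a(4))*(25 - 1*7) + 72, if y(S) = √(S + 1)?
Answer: 72 + 18*√67 ≈ 219.34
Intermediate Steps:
a(N) = 30 + 9*N (a(N) = 24 - 3*(N*(-3) - 2) = 24 - 3*(-3*N - 2) = 24 - 3*(-2 - 3*N) = 24 + (6 + 9*N) = 30 + 9*N)
y(S) = √(1 + S)
y(a(4))*(25 - 1*7) + 72 = √(1 + (30 + 9*4))*(25 - 1*7) + 72 = √(1 + (30 + 36))*(25 - 7) + 72 = √(1 + 66)*18 + 72 = √67*18 + 72 = 18*√67 + 72 = 72 + 18*√67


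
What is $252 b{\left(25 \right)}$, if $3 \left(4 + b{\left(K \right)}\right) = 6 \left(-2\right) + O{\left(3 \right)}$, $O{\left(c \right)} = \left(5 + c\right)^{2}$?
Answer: $3360$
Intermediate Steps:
$b{\left(K \right)} = \frac{40}{3}$ ($b{\left(K \right)} = -4 + \frac{6 \left(-2\right) + \left(5 + 3\right)^{2}}{3} = -4 + \frac{-12 + 8^{2}}{3} = -4 + \frac{-12 + 64}{3} = -4 + \frac{1}{3} \cdot 52 = -4 + \frac{52}{3} = \frac{40}{3}$)
$252 b{\left(25 \right)} = 252 \cdot \frac{40}{3} = 3360$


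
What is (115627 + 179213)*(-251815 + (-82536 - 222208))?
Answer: -164095855560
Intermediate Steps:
(115627 + 179213)*(-251815 + (-82536 - 222208)) = 294840*(-251815 - 304744) = 294840*(-556559) = -164095855560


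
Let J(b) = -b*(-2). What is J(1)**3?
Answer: 8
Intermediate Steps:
J(b) = 2*b
J(1)**3 = (2*1)**3 = 2**3 = 8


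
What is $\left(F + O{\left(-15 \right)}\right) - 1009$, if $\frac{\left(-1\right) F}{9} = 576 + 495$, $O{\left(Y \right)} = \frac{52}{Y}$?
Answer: $- \frac{159772}{15} \approx -10651.0$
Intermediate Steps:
$F = -9639$ ($F = - 9 \left(576 + 495\right) = \left(-9\right) 1071 = -9639$)
$\left(F + O{\left(-15 \right)}\right) - 1009 = \left(-9639 + \frac{52}{-15}\right) - 1009 = \left(-9639 + 52 \left(- \frac{1}{15}\right)\right) - 1009 = \left(-9639 - \frac{52}{15}\right) - 1009 = - \frac{144637}{15} - 1009 = - \frac{159772}{15}$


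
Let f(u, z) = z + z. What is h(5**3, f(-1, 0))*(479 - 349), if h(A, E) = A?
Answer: 16250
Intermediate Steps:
f(u, z) = 2*z
h(5**3, f(-1, 0))*(479 - 349) = 5**3*(479 - 349) = 125*130 = 16250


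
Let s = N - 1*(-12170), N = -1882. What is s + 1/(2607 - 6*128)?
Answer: 18919633/1839 ≈ 10288.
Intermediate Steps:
s = 10288 (s = -1882 - 1*(-12170) = -1882 + 12170 = 10288)
s + 1/(2607 - 6*128) = 10288 + 1/(2607 - 6*128) = 10288 + 1/(2607 - 768) = 10288 + 1/1839 = 18919633/1839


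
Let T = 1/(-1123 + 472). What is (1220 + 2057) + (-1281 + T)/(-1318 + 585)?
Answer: 1564562623/477183 ≈ 3278.7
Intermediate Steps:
T = -1/651 (T = 1/(-651) = -1/651 ≈ -0.0015361)
(1220 + 2057) + (-1281 + T)/(-1318 + 585) = (1220 + 2057) + (-1281 - 1/651)/(-1318 + 585) = 3277 - 833932/651/(-733) = 3277 - 833932/651*(-1/733) = 3277 + 833932/477183 = 1564562623/477183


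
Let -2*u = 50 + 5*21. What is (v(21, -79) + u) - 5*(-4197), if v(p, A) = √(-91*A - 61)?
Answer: 41815/2 + 18*√22 ≈ 20992.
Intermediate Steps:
u = -155/2 (u = -(50 + 5*21)/2 = -(50 + 105)/2 = -½*155 = -155/2 ≈ -77.500)
v(p, A) = √(-61 - 91*A)
(v(21, -79) + u) - 5*(-4197) = (√(-61 - 91*(-79)) - 155/2) - 5*(-4197) = (√(-61 + 7189) - 155/2) + 20985 = (√7128 - 155/2) + 20985 = (18*√22 - 155/2) + 20985 = (-155/2 + 18*√22) + 20985 = 41815/2 + 18*√22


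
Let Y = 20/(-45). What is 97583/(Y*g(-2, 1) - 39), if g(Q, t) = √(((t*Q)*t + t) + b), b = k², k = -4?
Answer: -102754899/40987 + 1170996*√15/40987 ≈ -2396.4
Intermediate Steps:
Y = -4/9 (Y = 20*(-1/45) = -4/9 ≈ -0.44444)
b = 16 (b = (-4)² = 16)
g(Q, t) = √(16 + t + Q*t²) (g(Q, t) = √(((t*Q)*t + t) + 16) = √(((Q*t)*t + t) + 16) = √((Q*t² + t) + 16) = √((t + Q*t²) + 16) = √(16 + t + Q*t²))
97583/(Y*g(-2, 1) - 39) = 97583/(-4*√(16 + 1 - 2*1²)/9 - 39) = 97583/(-4*√(16 + 1 - 2*1)/9 - 39) = 97583/(-4*√(16 + 1 - 2)/9 - 39) = 97583/(-4*√15/9 - 39) = 97583/(-39 - 4*√15/9)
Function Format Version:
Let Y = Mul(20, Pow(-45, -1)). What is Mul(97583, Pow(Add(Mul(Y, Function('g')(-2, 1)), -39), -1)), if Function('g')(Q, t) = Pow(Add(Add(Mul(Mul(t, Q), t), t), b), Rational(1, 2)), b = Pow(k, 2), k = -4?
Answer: Add(Rational(-102754899, 40987), Mul(Rational(1170996, 40987), Pow(15, Rational(1, 2)))) ≈ -2396.4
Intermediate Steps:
Y = Rational(-4, 9) (Y = Mul(20, Rational(-1, 45)) = Rational(-4, 9) ≈ -0.44444)
b = 16 (b = Pow(-4, 2) = 16)
Function('g')(Q, t) = Pow(Add(16, t, Mul(Q, Pow(t, 2))), Rational(1, 2)) (Function('g')(Q, t) = Pow(Add(Add(Mul(Mul(t, Q), t), t), 16), Rational(1, 2)) = Pow(Add(Add(Mul(Mul(Q, t), t), t), 16), Rational(1, 2)) = Pow(Add(Add(Mul(Q, Pow(t, 2)), t), 16), Rational(1, 2)) = Pow(Add(Add(t, Mul(Q, Pow(t, 2))), 16), Rational(1, 2)) = Pow(Add(16, t, Mul(Q, Pow(t, 2))), Rational(1, 2)))
Mul(97583, Pow(Add(Mul(Y, Function('g')(-2, 1)), -39), -1)) = Mul(97583, Pow(Add(Mul(Rational(-4, 9), Pow(Add(16, 1, Mul(-2, Pow(1, 2))), Rational(1, 2))), -39), -1)) = Mul(97583, Pow(Add(Mul(Rational(-4, 9), Pow(Add(16, 1, Mul(-2, 1)), Rational(1, 2))), -39), -1)) = Mul(97583, Pow(Add(Mul(Rational(-4, 9), Pow(Add(16, 1, -2), Rational(1, 2))), -39), -1)) = Mul(97583, Pow(Add(Mul(Rational(-4, 9), Pow(15, Rational(1, 2))), -39), -1)) = Mul(97583, Pow(Add(-39, Mul(Rational(-4, 9), Pow(15, Rational(1, 2)))), -1))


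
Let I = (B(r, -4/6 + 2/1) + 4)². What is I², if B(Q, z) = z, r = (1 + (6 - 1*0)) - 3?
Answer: 65536/81 ≈ 809.09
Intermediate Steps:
r = 4 (r = (1 + (6 + 0)) - 3 = (1 + 6) - 3 = 7 - 3 = 4)
I = 256/9 (I = ((-4/6 + 2/1) + 4)² = ((-4*⅙ + 2*1) + 4)² = ((-⅔ + 2) + 4)² = (4/3 + 4)² = (16/3)² = 256/9 ≈ 28.444)
I² = (256/9)² = 65536/81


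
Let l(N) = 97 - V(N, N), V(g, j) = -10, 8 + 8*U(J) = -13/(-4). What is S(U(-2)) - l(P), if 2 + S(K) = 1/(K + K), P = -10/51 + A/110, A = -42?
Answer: -2087/19 ≈ -109.84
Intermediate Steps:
U(J) = -19/32 (U(J) = -1 + (-13/(-4))/8 = -1 + (-13*(-¼))/8 = -1 + (⅛)*(13/4) = -1 + 13/32 = -19/32)
P = -1621/2805 (P = -10/51 - 42/110 = -10*1/51 - 42*1/110 = -10/51 - 21/55 = -1621/2805 ≈ -0.57790)
l(N) = 107 (l(N) = 97 - 1*(-10) = 97 + 10 = 107)
S(K) = -2 + 1/(2*K) (S(K) = -2 + 1/(K + K) = -2 + 1/(2*K))
S(U(-2)) - l(P) = (-2 + 1/(2*(-19/32))) - 1*107 = (-2 + (½)*(-32/19)) - 107 = (-2 - 16/19) - 107 = -54/19 - 107 = -2087/19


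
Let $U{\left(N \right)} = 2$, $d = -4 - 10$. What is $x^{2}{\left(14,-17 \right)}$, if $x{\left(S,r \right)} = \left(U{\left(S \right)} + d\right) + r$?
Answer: $841$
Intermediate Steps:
$d = -14$ ($d = -4 - 10 = -14$)
$x{\left(S,r \right)} = -12 + r$ ($x{\left(S,r \right)} = \left(2 - 14\right) + r = -12 + r$)
$x^{2}{\left(14,-17 \right)} = \left(-12 - 17\right)^{2} = \left(-29\right)^{2} = 841$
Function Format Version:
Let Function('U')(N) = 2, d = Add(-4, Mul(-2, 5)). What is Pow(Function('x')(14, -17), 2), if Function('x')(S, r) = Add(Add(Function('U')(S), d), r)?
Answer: 841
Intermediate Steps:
d = -14 (d = Add(-4, -10) = -14)
Function('x')(S, r) = Add(-12, r) (Function('x')(S, r) = Add(Add(2, -14), r) = Add(-12, r))
Pow(Function('x')(14, -17), 2) = Pow(Add(-12, -17), 2) = Pow(-29, 2) = 841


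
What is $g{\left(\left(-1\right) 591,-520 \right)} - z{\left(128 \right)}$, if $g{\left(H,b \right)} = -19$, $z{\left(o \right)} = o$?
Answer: $-147$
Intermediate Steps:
$g{\left(\left(-1\right) 591,-520 \right)} - z{\left(128 \right)} = -19 - 128 = -147$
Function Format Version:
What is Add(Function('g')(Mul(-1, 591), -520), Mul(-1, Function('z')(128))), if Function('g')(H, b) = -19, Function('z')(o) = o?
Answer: -147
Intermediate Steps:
Add(Function('g')(Mul(-1, 591), -520), Mul(-1, Function('z')(128))) = Add(-19, Mul(-1, 128)) = Add(-19, -128) = -147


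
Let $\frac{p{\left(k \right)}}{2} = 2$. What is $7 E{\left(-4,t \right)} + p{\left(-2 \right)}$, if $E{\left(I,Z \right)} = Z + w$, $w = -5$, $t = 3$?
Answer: $-10$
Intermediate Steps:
$p{\left(k \right)} = 4$ ($p{\left(k \right)} = 2 \cdot 2 = 4$)
$E{\left(I,Z \right)} = -5 + Z$ ($E{\left(I,Z \right)} = Z - 5 = -5 + Z$)
$7 E{\left(-4,t \right)} + p{\left(-2 \right)} = 7 \left(-5 + 3\right) + 4 = 7 \left(-2\right) + 4 = -14 + 4 = -10$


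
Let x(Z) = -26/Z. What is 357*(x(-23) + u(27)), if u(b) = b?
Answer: 230979/23 ≈ 10043.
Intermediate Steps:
357*(x(-23) + u(27)) = 357*(-26/(-23) + 27) = 357*(-26*(-1/23) + 27) = 357*(26/23 + 27) = 357*(647/23) = 230979/23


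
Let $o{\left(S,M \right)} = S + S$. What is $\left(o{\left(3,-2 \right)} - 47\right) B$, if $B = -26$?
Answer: $1066$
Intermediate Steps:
$o{\left(S,M \right)} = 2 S$
$\left(o{\left(3,-2 \right)} - 47\right) B = \left(2 \cdot 3 - 47\right) \left(-26\right) = \left(6 - 47\right) \left(-26\right) = \left(-41\right) \left(-26\right) = 1066$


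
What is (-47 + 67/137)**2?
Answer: 40602384/18769 ≈ 2163.3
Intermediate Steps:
(-47 + 67/137)**2 = (-6372/137)**2 = 40602384/18769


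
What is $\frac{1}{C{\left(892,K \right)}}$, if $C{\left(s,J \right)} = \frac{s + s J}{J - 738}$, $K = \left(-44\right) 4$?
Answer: $\frac{457}{78050} \approx 0.0058552$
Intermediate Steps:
$K = -176$
$C{\left(s,J \right)} = \frac{s + J s}{-738 + J}$
$\frac{1}{C{\left(892,K \right)}} = \frac{1}{892 \frac{1}{-738 - 176} \left(1 - 176\right)} = \frac{1}{892 \frac{1}{-914} \left(-175\right)} = \frac{1}{892 \left(- \frac{1}{914}\right) \left(-175\right)} = \frac{1}{\frac{78050}{457}} = \frac{457}{78050}$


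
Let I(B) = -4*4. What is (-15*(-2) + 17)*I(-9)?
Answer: -752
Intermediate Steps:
I(B) = -16
(-15*(-2) + 17)*I(-9) = (-15*(-2) + 17)*(-16) = (30 + 17)*(-16) = 47*(-16) = -752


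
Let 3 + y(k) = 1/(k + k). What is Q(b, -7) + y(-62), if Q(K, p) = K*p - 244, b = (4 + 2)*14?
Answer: -103541/124 ≈ -835.01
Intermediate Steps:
b = 84 (b = 6*14 = 84)
Q(K, p) = -244 + K*p
y(k) = -3 + 1/(2*k) (y(k) = -3 + 1/(k + k) = -3 + 1/(2*k))
Q(b, -7) + y(-62) = (-244 + 84*(-7)) + (-3 + (½)/(-62)) = (-244 - 588) + (-3 + (½)*(-1/62)) = -832 + (-3 - 1/124) = -832 - 373/124 = -103541/124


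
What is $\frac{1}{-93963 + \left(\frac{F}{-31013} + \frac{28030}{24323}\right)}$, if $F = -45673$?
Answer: $- \frac{754329199}{70877054326868} \approx -1.0643 \cdot 10^{-5}$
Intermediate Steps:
$\frac{1}{-93963 + \left(\frac{F}{-31013} + \frac{28030}{24323}\right)} = \frac{1}{-93963 + \left(- \frac{45673}{-31013} + \frac{28030}{24323}\right)} = \frac{1}{-93963 + \left(\left(-45673\right) \left(- \frac{1}{31013}\right) + 28030 \cdot \frac{1}{24323}\right)} = \frac{1}{-93963 + \left(\frac{45673}{31013} + \frac{28030}{24323}\right)} = \frac{1}{-93963 + \frac{1980198769}{754329199}} = \frac{1}{- \frac{70877054326868}{754329199}} = - \frac{754329199}{70877054326868}$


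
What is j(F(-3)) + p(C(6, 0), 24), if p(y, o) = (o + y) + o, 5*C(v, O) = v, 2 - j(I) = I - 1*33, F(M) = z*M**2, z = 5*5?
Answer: -704/5 ≈ -140.80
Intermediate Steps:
z = 25
F(M) = 25*M**2
j(I) = 35 - I (j(I) = 2 - (I - 1*33) = 2 - (I - 33) = 2 - (-33 + I) = 2 + (33 - I) = 35 - I)
C(v, O) = v/5
p(y, o) = y + 2*o
j(F(-3)) + p(C(6, 0), 24) = (35 - 25*(-3)**2) + ((1/5)*6 + 2*24) = (35 - 25*9) + (6/5 + 48) = (35 - 1*225) + 246/5 = (35 - 225) + 246/5 = -190 + 246/5 = -704/5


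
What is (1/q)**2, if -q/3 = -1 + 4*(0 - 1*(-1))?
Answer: 1/81 ≈ 0.012346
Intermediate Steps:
q = -9 (q = -3*(-1 + 4*(0 - 1*(-1))) = -3*(-1 + 4*(0 + 1)) = -3*(-1 + 4*1) = -3*(-1 + 4) = -3*3 = -9)
(1/q)**2 = (1/(-9))**2 = (-1/9)**2 = 1/81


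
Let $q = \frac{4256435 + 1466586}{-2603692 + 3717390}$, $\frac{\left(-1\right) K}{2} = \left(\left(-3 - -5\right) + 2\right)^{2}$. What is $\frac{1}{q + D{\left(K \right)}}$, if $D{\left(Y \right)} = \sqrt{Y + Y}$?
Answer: $\frac{6373717041658}{112133656419497} - \frac{9922585881632 i}{112133656419497} \approx 0.05684 - 0.088489 i$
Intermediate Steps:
$K = -32$ ($K = - 2 \left(\left(-3 - -5\right) + 2\right)^{2} = - 2 \left(\left(-3 + 5\right) + 2\right)^{2} = - 2 \left(2 + 2\right)^{2} = - 2 \cdot 4^{2} = \left(-2\right) 16 = -32$)
$q = \frac{5723021}{1113698} \approx 5.1388$
$D{\left(Y \right)} = \sqrt{2} \sqrt{Y}$ ($D{\left(Y \right)} = \sqrt{2 Y} = \sqrt{2} \sqrt{Y}$)
$\frac{1}{q + D{\left(K \right)}} = \frac{1}{\frac{5723021}{1113698} + \sqrt{2} \sqrt{-32}} = \frac{1}{\frac{5723021}{1113698} + \sqrt{2} \cdot 4 i \sqrt{2}} = \frac{1}{\frac{5723021}{1113698} + 8 i} = \frac{1240323235204 \left(\frac{5723021}{1113698} - 8 i\right)}{112133656419497}$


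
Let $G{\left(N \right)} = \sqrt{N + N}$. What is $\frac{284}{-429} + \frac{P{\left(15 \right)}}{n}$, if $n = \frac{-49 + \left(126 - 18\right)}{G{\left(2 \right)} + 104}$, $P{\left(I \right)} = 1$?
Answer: $\frac{28718}{25311} \approx 1.1346$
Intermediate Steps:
$G{\left(N \right)} = \sqrt{2} \sqrt{N}$ ($G{\left(N \right)} = \sqrt{2 N} = \sqrt{2} \sqrt{N}$)
$n = \frac{59}{106}$ ($n = \frac{-49 + \left(126 - 18\right)}{\sqrt{2} \sqrt{2} + 104} = \frac{-49 + 108}{2 + 104} = \frac{59}{106} \approx 0.5566$)
$\frac{284}{-429} + \frac{P{\left(15 \right)}}{n} = \frac{284}{-429} + 1 \frac{1}{\frac{59}{106}} = 284 \left(- \frac{1}{429}\right) + 1 \cdot \frac{106}{59} = - \frac{284}{429} + \frac{106}{59} = \frac{28718}{25311}$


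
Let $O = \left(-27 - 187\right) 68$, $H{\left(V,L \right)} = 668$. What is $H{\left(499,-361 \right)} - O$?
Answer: $15220$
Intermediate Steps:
$O = -14552$ ($O = \left(-214\right) 68 = -14552$)
$H{\left(499,-361 \right)} - O = 668 - -14552 = 668 + 14552 = 15220$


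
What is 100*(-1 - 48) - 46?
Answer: -4946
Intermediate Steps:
100*(-1 - 48) - 46 = 100*(-49) - 46 = -4900 - 46 = -4946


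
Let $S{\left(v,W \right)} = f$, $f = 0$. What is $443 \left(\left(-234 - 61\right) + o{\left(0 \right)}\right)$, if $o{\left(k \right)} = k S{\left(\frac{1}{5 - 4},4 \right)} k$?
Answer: $-130685$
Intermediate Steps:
$S{\left(v,W \right)} = 0$
$o{\left(k \right)} = 0$ ($o{\left(k \right)} = k 0 k = 0 k = 0$)
$443 \left(\left(-234 - 61\right) + o{\left(0 \right)}\right) = 443 \left(\left(-234 - 61\right) + 0\right) = 443 \left(-295 + 0\right) = 443 \left(-295\right) = -130685$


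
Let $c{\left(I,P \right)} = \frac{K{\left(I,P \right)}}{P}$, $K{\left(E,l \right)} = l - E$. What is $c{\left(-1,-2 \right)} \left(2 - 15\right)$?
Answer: $- \frac{13}{2} \approx -6.5$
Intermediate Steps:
$c{\left(I,P \right)} = \frac{P - I}{P}$
$c{\left(-1,-2 \right)} \left(2 - 15\right) = \frac{-2 - -1}{-2} \left(2 - 15\right) = - \frac{-2 + 1}{2} \left(-13\right) = \left(- \frac{1}{2}\right) \left(-1\right) \left(-13\right) = \frac{1}{2} \left(-13\right) = - \frac{13}{2}$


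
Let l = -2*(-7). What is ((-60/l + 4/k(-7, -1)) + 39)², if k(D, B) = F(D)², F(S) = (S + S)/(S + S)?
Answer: 73441/49 ≈ 1498.8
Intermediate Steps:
F(S) = 1 (F(S) = (2*S)/((2*S)) = (2*S)*(1/(2*S)) = 1)
k(D, B) = 1 (k(D, B) = 1² = 1)
l = 14
((-60/l + 4/k(-7, -1)) + 39)² = ((-60/14 + 4/1) + 39)² = ((-60*1/14 + 4*1) + 39)² = ((-30/7 + 4) + 39)² = (-2/7 + 39)² = (271/7)² = 73441/49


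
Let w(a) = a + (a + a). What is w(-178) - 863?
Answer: -1397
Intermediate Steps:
w(a) = 3*a (w(a) = a + 2*a = 3*a)
w(-178) - 863 = 3*(-178) - 863 = -534 - 863 = -1397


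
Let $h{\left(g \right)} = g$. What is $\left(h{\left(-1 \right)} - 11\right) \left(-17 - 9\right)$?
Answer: $312$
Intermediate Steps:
$\left(h{\left(-1 \right)} - 11\right) \left(-17 - 9\right) = \left(-1 - 11\right) \left(-17 - 9\right) = - 12 \left(-17 - 9\right) = \left(-12\right) \left(-26\right) = 312$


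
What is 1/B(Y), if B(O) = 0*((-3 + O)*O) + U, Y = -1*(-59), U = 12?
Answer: 1/12 ≈ 0.083333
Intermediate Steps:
Y = 59
B(O) = 12 (B(O) = 0*((-3 + O)*O) + 12 = 0*(O*(-3 + O)) + 12 = 0 + 12 = 12)
1/B(Y) = 1/12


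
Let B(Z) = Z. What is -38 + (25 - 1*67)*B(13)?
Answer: -584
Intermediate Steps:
-38 + (25 - 1*67)*B(13) = -38 + (25 - 1*67)*13 = -38 + (25 - 67)*13 = -38 - 42*13 = -38 - 546 = -584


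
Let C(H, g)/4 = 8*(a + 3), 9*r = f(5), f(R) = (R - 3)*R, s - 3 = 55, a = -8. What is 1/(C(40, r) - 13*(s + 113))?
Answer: -1/2383 ≈ -0.00041964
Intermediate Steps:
s = 58 (s = 3 + 55 = 58)
f(R) = R*(-3 + R) (f(R) = (-3 + R)*R = R*(-3 + R))
r = 10/9 (r = (5*(-3 + 5))/9 = (5*2)/9 = (⅑)*10 = 10/9 ≈ 1.1111)
C(H, g) = -160 (C(H, g) = 4*(8*(-8 + 3)) = 4*(8*(-5)) = 4*(-40) = -160)
1/(C(40, r) - 13*(s + 113)) = 1/(-160 - 13*(58 + 113)) = 1/(-160 - 13*171) = 1/(-160 - 2223) = 1/(-2383) = -1/2383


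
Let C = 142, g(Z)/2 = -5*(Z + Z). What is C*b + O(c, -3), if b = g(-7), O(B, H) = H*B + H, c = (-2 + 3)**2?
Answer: 19874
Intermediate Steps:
g(Z) = -20*Z (g(Z) = 2*(-5*(Z + Z)) = 2*(-10*Z) = -20*Z)
c = 1 (c = 1**2 = 1)
O(B, H) = H + B*H (O(B, H) = B*H + H = H + B*H)
b = 140 (b = -20*(-7) = 140)
C*b + O(c, -3) = 142*140 - 3*(1 + 1) = 19880 - 3*2 = 19880 - 6 = 19874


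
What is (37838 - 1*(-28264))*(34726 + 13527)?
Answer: 3189619806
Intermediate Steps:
(37838 - 1*(-28264))*(34726 + 13527) = (37838 + 28264)*48253 = 66102*48253 = 3189619806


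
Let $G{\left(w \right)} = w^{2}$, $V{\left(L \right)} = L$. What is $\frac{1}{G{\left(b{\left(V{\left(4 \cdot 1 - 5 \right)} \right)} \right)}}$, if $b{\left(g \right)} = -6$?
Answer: $\frac{1}{36} \approx 0.027778$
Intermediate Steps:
$\frac{1}{G{\left(b{\left(V{\left(4 \cdot 1 - 5 \right)} \right)} \right)}} = \frac{1}{\left(-6\right)^{2}} = \frac{1}{36}$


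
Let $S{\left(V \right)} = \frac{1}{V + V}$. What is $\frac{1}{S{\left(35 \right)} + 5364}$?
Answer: $\frac{70}{375481} \approx 0.00018643$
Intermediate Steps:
$S{\left(V \right)} = \frac{1}{2 V}$
$\frac{1}{S{\left(35 \right)} + 5364} = \frac{1}{\frac{1}{2 \cdot 35} + 5364} = \frac{1}{\frac{1}{2} \cdot \frac{1}{35} + 5364} = \frac{1}{\frac{1}{70} + 5364} = \frac{1}{\frac{375481}{70}} = \frac{70}{375481}$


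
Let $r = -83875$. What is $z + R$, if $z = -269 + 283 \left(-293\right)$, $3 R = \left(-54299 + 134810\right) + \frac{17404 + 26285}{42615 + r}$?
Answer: $- \frac{2325056823}{41260} \approx -56351.0$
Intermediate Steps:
$R = \frac{1107280057}{41260}$ ($R = \frac{\left(-54299 + 134810\right) + \frac{17404 + 26285}{42615 - 83875}}{3} = \frac{80511 + \frac{43689}{-41260}}{3} = \frac{80511 + 43689 \left(- \frac{1}{41260}\right)}{3} = \frac{80511 - \frac{43689}{41260}}{3} = \frac{1}{3} \cdot \frac{3321840171}{41260} = \frac{1107280057}{41260} \approx 26837.0$)
$z = -83188$ ($z = -269 - 82919 = -83188$)
$z + R = -83188 + \frac{1107280057}{41260} = - \frac{2325056823}{41260}$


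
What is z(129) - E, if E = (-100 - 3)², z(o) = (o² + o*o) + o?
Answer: 22802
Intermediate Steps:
z(o) = o + 2*o² (z(o) = (o² + o²) + o = 2*o² + o = o + 2*o²)
E = 10609 (E = (-103)² = 10609)
z(129) - E = 129*(1 + 2*129) - 1*10609 = 129*(1 + 258) - 10609 = 129*259 - 10609 = 33411 - 10609 = 22802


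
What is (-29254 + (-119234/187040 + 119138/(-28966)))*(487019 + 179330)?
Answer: -3772441508626803617/193492880 ≈ -1.9497e+10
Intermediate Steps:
(-29254 + (-119234/187040 + 119138/(-28966)))*(487019 + 179330) = (-29254 + (-119234*1/187040 + 119138*(-1/28966)))*666349 = (-29254 + (-59617/93520 - 59569/14483))*666349 = (-29254 - 919189413/193492880)*666349 = -5661359900933/193492880*666349 = -3772441508626803617/193492880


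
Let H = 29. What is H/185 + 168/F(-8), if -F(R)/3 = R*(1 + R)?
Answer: -156/185 ≈ -0.84324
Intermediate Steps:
F(R) = -3*R*(1 + R)
H/185 + 168/F(-8) = 29/185 + 168/((-3*(-8)*(1 - 8))) = 29*(1/185) + 168/((-3*(-8)*(-7))) = 29/185 + 168/(-168) = 29/185 + 168*(-1/168) = 29/185 - 1 = -156/185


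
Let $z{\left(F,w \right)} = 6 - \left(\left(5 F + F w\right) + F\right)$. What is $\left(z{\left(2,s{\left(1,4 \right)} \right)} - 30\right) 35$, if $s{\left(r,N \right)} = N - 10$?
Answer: $-840$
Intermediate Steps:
$s{\left(r,N \right)} = -10 + N$ ($s{\left(r,N \right)} = N - 10 = -10 + N$)
$z{\left(F,w \right)} = 6 - 6 F - F w$ ($z{\left(F,w \right)} = 6 - \left(6 F + F w\right) = 6 - 6 F - F w$)
$\left(z{\left(2,s{\left(1,4 \right)} \right)} - 30\right) 35 = \left(\left(6 - 12 - 2 \left(-10 + 4\right)\right) - 30\right) 35 = \left(\left(6 - 12 - 2 \left(-6\right)\right) - 30\right) 35 = \left(\left(6 - 12 + 12\right) - 30\right) 35 = \left(6 - 30\right) 35 = \left(-24\right) 35 = -840$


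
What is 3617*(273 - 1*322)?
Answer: -177233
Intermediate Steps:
3617*(273 - 1*322) = 3617*(273 - 322) = 3617*(-49) = -177233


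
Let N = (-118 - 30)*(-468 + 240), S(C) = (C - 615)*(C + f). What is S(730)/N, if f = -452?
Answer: 15985/16872 ≈ 0.94743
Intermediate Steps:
S(C) = (-615 + C)*(-452 + C) (S(C) = (C - 615)*(C - 452) = (-615 + C)*(-452 + C))
N = 33744 (N = -148*(-228) = 33744)
S(730)/N = (277980 + 730**2 - 1067*730)/33744 = (277980 + 532900 - 778910)*(1/33744) = 31970*(1/33744) = 15985/16872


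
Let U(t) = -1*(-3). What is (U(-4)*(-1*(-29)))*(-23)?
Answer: -2001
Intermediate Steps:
U(t) = 3
(U(-4)*(-1*(-29)))*(-23) = (3*(-1*(-29)))*(-23) = (3*29)*(-23) = 87*(-23) = -2001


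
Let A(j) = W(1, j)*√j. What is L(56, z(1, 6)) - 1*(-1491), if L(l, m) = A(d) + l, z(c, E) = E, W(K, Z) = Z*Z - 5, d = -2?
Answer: 1547 - I*√2 ≈ 1547.0 - 1.4142*I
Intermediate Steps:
W(K, Z) = -5 + Z² (W(K, Z) = Z² - 5 = -5 + Z²)
A(j) = √j*(-5 + j²) (A(j) = (-5 + j²)*√j = √j*(-5 + j²))
L(l, m) = l - I*√2 (L(l, m) = √(-2)*(-5 + (-2)²) + l = (I*√2)*(-5 + 4) + l = (I*√2)*(-1) + l = -I*√2 + l = l - I*√2)
L(56, z(1, 6)) - 1*(-1491) = (56 - I*√2) - 1*(-1491) = (56 - I*√2) + 1491 = 1547 - I*√2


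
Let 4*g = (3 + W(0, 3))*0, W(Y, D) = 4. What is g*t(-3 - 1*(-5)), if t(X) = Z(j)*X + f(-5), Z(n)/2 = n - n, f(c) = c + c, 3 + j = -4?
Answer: 0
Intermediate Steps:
j = -7 (j = -3 - 4 = -7)
g = 0 (g = ((3 + 4)*0)/4 = (7*0)/4 = (1/4)*0 = 0)
f(c) = 2*c
Z(n) = 0 (Z(n) = 2*(n - n) = 2*0 = 0)
t(X) = -10 (t(X) = 0*X + 2*(-5) = 0 - 10 = -10)
g*t(-3 - 1*(-5)) = 0*(-10) = 0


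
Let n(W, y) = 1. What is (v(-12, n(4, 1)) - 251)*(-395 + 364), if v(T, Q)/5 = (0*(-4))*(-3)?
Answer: 7781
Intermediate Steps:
v(T, Q) = 0 (v(T, Q) = 5*((0*(-4))*(-3)) = 5*(0*(-3)) = 5*0 = 0)
(v(-12, n(4, 1)) - 251)*(-395 + 364) = (0 - 251)*(-395 + 364) = -251*(-31) = 7781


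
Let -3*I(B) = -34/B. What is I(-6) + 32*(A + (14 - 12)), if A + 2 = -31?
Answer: -8945/9 ≈ -993.89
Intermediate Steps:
A = -33 (A = -2 - 31 = -33)
I(B) = 34/(3*B) (I(B) = -(-34)/(3*B) = 34/(3*B))
I(-6) + 32*(A + (14 - 12)) = (34/3)/(-6) + 32*(-33 + (14 - 12)) = (34/3)*(-1/6) + 32*(-33 + 2) = -17/9 + 32*(-31) = -17/9 - 992 = -8945/9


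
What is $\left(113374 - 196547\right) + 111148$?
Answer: $27975$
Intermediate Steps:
$\left(113374 - 196547\right) + 111148 = -83173 + 111148 = 27975$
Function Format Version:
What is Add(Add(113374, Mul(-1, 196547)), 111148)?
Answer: 27975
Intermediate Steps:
Add(Add(113374, Mul(-1, 196547)), 111148) = Add(Add(113374, -196547), 111148) = Add(-83173, 111148) = 27975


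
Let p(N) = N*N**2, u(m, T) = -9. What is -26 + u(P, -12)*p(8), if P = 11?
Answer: -4634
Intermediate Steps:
p(N) = N**3
-26 + u(P, -12)*p(8) = -26 - 9*8**3 = -26 - 9*512 = -26 - 4608 = -4634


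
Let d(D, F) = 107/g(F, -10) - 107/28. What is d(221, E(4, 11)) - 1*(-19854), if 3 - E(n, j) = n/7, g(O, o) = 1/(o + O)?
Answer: 533121/28 ≈ 19040.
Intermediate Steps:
g(O, o) = 1/(O + o)
E(n, j) = 3 - n/7
d(D, F) = -30067/28 + 107*F (d(D, F) = 107/(1/(F - 10)) - 107/28 = 107/(1/(-10 + F)) - 107*1/28 = 107*(-10 + F) - 107/28 = (-1070 + 107*F) - 107/28 = -30067/28 + 107*F)
d(221, E(4, 11)) - 1*(-19854) = (-30067/28 + 107*(3 - 1/7*4)) - 1*(-19854) = (-30067/28 + 107*(3 - 4/7)) + 19854 = (-30067/28 + 107*(17/7)) + 19854 = (-30067/28 + 1819/7) + 19854 = -22791/28 + 19854 = 533121/28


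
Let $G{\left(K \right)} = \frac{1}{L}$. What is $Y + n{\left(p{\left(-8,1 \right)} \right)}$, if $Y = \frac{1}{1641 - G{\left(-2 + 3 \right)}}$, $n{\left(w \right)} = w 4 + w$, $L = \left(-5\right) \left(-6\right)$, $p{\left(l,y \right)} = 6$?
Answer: $\frac{1476900}{49229} \approx 30.001$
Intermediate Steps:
$L = 30$
$G{\left(K \right)} = \frac{1}{30}$
$n{\left(w \right)} = 5 w$ ($n{\left(w \right)} = 4 w + w = 5 w$)
$Y = \frac{30}{49229}$ ($Y = \frac{1}{1641 - \frac{1}{30}} = \frac{1}{\frac{49229}{30}} = \frac{30}{49229} \approx 0.0006094$)
$Y + n{\left(p{\left(-8,1 \right)} \right)} = \frac{30}{49229} + 5 \cdot 6 = \frac{30}{49229} + 30 = \frac{1476900}{49229}$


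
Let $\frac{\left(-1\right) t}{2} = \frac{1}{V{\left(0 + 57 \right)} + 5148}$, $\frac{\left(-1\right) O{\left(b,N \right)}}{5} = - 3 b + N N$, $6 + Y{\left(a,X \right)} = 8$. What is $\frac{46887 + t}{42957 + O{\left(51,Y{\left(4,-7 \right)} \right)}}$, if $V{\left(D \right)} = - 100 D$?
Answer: $\frac{12940813}{12061752} \approx 1.0729$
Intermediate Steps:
$Y{\left(a,X \right)} = 2$ ($Y{\left(a,X \right)} = -6 + 8 = 2$)
$O{\left(b,N \right)} = - 5 N^{2} + 15 b$ ($O{\left(b,N \right)} = - 5 \left(- 3 b + N N\right) = - 5 \left(- 3 b + N^{2}\right) = - 5 \left(N^{2} - 3 b\right) = - 5 N^{2} + 15 b$)
$t = \frac{1}{276}$ ($t = - \frac{2}{- 100 \left(0 + 57\right) + 5148} = - \frac{2}{\left(-100\right) 57 + 5148} = - \frac{2}{-5700 + 5148} = - \frac{2}{-552} = \left(-2\right) \left(- \frac{1}{552}\right) = \frac{1}{276} \approx 0.0036232$)
$\frac{46887 + t}{42957 + O{\left(51,Y{\left(4,-7 \right)} \right)}} = \frac{46887 + \frac{1}{276}}{42957 + \left(- 5 \cdot 2^{2} + 15 \cdot 51\right)} = \frac{12940813}{276 \left(42957 + \left(\left(-5\right) 4 + 765\right)\right)} = \frac{12940813}{276 \left(42957 + \left(-20 + 765\right)\right)} = \frac{12940813}{276 \left(42957 + 745\right)} = \frac{12940813}{276 \cdot 43702} = \frac{12940813}{276} \cdot \frac{1}{43702} = \frac{12940813}{12061752}$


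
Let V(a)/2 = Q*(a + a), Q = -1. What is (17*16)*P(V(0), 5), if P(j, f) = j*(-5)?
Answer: 0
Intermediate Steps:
V(a) = -4*a (V(a) = 2*(-(a + a)) = 2*(-2*a) = -4*a)
P(j, f) = -5*j
(17*16)*P(V(0), 5) = (17*16)*(-(-20)*0) = 272*(-5*0) = 272*0 = 0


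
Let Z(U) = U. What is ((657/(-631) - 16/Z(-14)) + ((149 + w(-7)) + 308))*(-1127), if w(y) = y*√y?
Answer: -325061898/631 + 7889*I*√7 ≈ -5.1515e+5 + 20872.0*I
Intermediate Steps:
w(y) = y^(3/2)
((657/(-631) - 16/Z(-14)) + ((149 + w(-7)) + 308))*(-1127) = ((657/(-631) - 16/(-14)) + ((149 + (-7)^(3/2)) + 308))*(-1127) = ((657*(-1/631) - 16*(-1/14)) + ((149 - 7*I*√7) + 308))*(-1127) = ((-657/631 + 8/7) + (457 - 7*I*√7))*(-1127) = (449/4417 + (457 - 7*I*√7))*(-1127) = (2019018/4417 - 7*I*√7)*(-1127) = -325061898/631 + 7889*I*√7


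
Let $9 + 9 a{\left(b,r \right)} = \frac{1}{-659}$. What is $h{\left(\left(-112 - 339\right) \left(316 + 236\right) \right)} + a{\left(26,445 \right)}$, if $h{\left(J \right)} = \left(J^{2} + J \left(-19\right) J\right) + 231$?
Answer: $- \frac{6616551059374303}{5931} \approx -1.1156 \cdot 10^{12}$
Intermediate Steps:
$a{\left(b,r \right)} = - \frac{5932}{5931}$ ($a{\left(b,r \right)} = -1 + \frac{1}{9 \left(-659\right)} = -1 + \frac{1}{9} \left(- \frac{1}{659}\right) = -1 - \frac{1}{5931} = - \frac{5932}{5931}$)
$h{\left(J \right)} = 231 - 18 J^{2}$ ($h{\left(J \right)} = \left(J^{2} + - 19 J J\right) + 231 = \left(J^{2} - 19 J^{2}\right) + 231 = - 18 J^{2} + 231 = 231 - 18 J^{2}$)
$h{\left(\left(-112 - 339\right) \left(316 + 236\right) \right)} + a{\left(26,445 \right)} = \left(231 - 18 \left(\left(-112 - 339\right) \left(316 + 236\right)\right)^{2}\right) - \frac{5932}{5931} = \left(231 - 18 \left(\left(-451\right) 552\right)^{2}\right) - \frac{5932}{5931} = \left(231 - 18 \left(-248952\right)^{2}\right) - \frac{5932}{5931} = \left(231 - 1115587769472\right) - \frac{5932}{5931} = -1115587769241 - \frac{5932}{5931} = - \frac{6616551059374303}{5931}$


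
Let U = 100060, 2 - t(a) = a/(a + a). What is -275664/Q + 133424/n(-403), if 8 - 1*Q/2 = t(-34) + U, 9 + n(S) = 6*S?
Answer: -26030039840/485659689 ≈ -53.597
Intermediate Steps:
n(S) = -9 + 6*S
t(a) = 3/2 (t(a) = 2 - a/(a + a) = 2 - a/(2*a) = 2 - a*1/(2*a) = 2 - 1*½ = 2 - ½ = 3/2)
Q = -200107 (Q = 16 - 2*(3/2 + 100060) = 16 - 2*200123/2 = 16 - 200123 = -200107)
-275664/Q + 133424/n(-403) = -275664/(-200107) + 133424/(-9 + 6*(-403)) = -275664*(-1/200107) + 133424/(-9 - 2418) = 275664/200107 + 133424/(-2427) = 275664/200107 + 133424*(-1/2427) = 275664/200107 - 133424/2427 = -26030039840/485659689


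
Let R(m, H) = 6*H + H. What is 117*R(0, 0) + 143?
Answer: 143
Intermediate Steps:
R(m, H) = 7*H
117*R(0, 0) + 143 = 117*(7*0) + 143 = 117*0 + 143 = 0 + 143 = 143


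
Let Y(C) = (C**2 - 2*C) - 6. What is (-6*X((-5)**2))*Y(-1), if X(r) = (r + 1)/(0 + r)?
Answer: 468/25 ≈ 18.720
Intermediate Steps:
Y(C) = -6 + C**2 - 2*C
X(r) = (1 + r)/r
(-6*X((-5)**2))*Y(-1) = (-6*(1 + (-5)**2)/((-5)**2))*(-6 + (-1)**2 - 2*(-1)) = (-6*(1 + 25)/25)*(-6 + 1 + 2) = -6*26/25*(-3) = -156/25*(-3) = 468/25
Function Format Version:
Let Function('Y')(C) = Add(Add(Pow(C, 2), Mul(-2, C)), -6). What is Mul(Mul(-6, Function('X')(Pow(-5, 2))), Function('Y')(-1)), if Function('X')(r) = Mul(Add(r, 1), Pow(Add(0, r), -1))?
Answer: Rational(468, 25) ≈ 18.720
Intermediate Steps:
Function('Y')(C) = Add(-6, Pow(C, 2), Mul(-2, C))
Function('X')(r) = Mul(Pow(r, -1), Add(1, r)) (Function('X')(r) = Mul(Add(1, r), Pow(r, -1)) = Mul(Pow(r, -1), Add(1, r)))
Mul(Mul(-6, Function('X')(Pow(-5, 2))), Function('Y')(-1)) = Mul(Mul(-6, Mul(Pow(Pow(-5, 2), -1), Add(1, Pow(-5, 2)))), Add(-6, Pow(-1, 2), Mul(-2, -1))) = Mul(Mul(-6, Mul(Pow(25, -1), Add(1, 25))), Add(-6, 1, 2)) = Mul(Mul(-6, Mul(Rational(1, 25), 26)), -3) = Mul(Mul(-6, Rational(26, 25)), -3) = Mul(Rational(-156, 25), -3) = Rational(468, 25)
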